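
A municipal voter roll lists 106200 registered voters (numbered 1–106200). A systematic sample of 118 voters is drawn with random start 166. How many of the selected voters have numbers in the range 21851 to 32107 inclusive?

11

k = 106200/118 = 900
First selection ≥ 21851: 166 + ⌈(21851−166)/900⌉·900 = 166 + 25×900 = 22666
Last selection ≤ 32107: 166 + ⌊(32107−166)/900⌋·900 = 166 + 35×900 = 31666
Count = 35 − 25 + 1 = 11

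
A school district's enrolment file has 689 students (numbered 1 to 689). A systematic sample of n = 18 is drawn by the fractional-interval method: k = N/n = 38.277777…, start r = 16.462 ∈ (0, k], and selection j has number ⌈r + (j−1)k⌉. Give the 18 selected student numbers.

j=1: r + 0k = 16.462 → ⌈·⌉ = 17
j=2: r + 1k = 54.739777… → ⌈·⌉ = 55
j=3: r + 2k = 93.017555… → ⌈·⌉ = 94
j=4: r + 3k = 131.295333… → ⌈·⌉ = 132
j=5: r + 4k = 169.573111… → ⌈·⌉ = 170
j=6: r + 5k = 207.850888… → ⌈·⌉ = 208
j=7: r + 6k = 246.128666… → ⌈·⌉ = 247
j=8: r + 7k = 284.406444… → ⌈·⌉ = 285
j=9: r + 8k = 322.684222… → ⌈·⌉ = 323
j=10: r + 9k = 360.962 → ⌈·⌉ = 361
j=11: r + 10k = 399.239777… → ⌈·⌉ = 400
j=12: r + 11k = 437.517555… → ⌈·⌉ = 438
j=13: r + 12k = 475.795333… → ⌈·⌉ = 476
j=14: r + 13k = 514.073111… → ⌈·⌉ = 515
j=15: r + 14k = 552.350888… → ⌈·⌉ = 553
j=16: r + 15k = 590.628666… → ⌈·⌉ = 591
j=17: r + 16k = 628.906444… → ⌈·⌉ = 629
j=18: r + 17k = 667.184222… → ⌈·⌉ = 668

17, 55, 94, 132, 170, 208, 247, 285, 323, 361, 400, 438, 476, 515, 553, 591, 629, 668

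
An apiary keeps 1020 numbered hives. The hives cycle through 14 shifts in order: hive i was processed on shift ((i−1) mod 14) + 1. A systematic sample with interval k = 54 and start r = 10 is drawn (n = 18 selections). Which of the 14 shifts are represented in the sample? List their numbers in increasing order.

2, 4, 6, 8, 10, 12, 14

Consecutive selections differ by k = 54, so their shift numbers differ by 54 mod 14 = 12.
gcd(54, 14) = 2, so the sample visits 14/2 = 7 distinct residues mod 14.
Start 10 is shift 10; the shifts hit are 2, 4, 6, 8, 10, 12, 14.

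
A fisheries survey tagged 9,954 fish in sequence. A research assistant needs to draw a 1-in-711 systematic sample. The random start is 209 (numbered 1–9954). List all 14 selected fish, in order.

209, 920, 1631, 2342, 3053, 3764, 4475, 5186, 5897, 6608, 7319, 8030, 8741, 9452

fish 1: 209
fish 2: 209 + 711 = 920
fish 3: 920 + 711 = 1631
fish 4: 1631 + 711 = 2342
fish 5: 2342 + 711 = 3053
fish 6: 3053 + 711 = 3764
fish 7: 3764 + 711 = 4475
fish 8: 4475 + 711 = 5186
fish 9: 5186 + 711 = 5897
fish 10: 5897 + 711 = 6608
fish 11: 6608 + 711 = 7319
fish 12: 7319 + 711 = 8030
fish 13: 8030 + 711 = 8741
fish 14: 8741 + 711 = 9452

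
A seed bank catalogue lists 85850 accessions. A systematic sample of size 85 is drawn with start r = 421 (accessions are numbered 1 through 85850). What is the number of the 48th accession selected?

47891

k = 85850/85 = 1010
48th selection = r + (48−1)·k = 421 + 47×1010 = 421 + 47470 = 47891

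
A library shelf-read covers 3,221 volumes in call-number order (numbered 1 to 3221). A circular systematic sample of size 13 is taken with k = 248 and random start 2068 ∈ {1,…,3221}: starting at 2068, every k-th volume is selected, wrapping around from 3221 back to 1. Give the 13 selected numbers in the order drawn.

Selection 1: 2068
Selection 2: 2068 + 248 = 2316
Selection 3: 2316 + 248 = 2564
Selection 4: 2564 + 248 = 2812
Selection 5: 2812 + 248 = 3060
Selection 6: 3060 + 248 = 3308 → 3308 − 3221 = 87
Selection 7: 87 + 248 = 335
Selection 8: 335 + 248 = 583
Selection 9: 583 + 248 = 831
Selection 10: 831 + 248 = 1079
Selection 11: 1079 + 248 = 1327
Selection 12: 1327 + 248 = 1575
Selection 13: 1575 + 248 = 1823

2068, 2316, 2564, 2812, 3060, 87, 335, 583, 831, 1079, 1327, 1575, 1823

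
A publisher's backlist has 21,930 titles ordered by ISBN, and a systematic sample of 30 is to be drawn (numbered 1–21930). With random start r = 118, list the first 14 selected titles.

118, 849, 1580, 2311, 3042, 3773, 4504, 5235, 5966, 6697, 7428, 8159, 8890, 9621

k = N/n = 21930/30 = 731
title 1: 118
title 2: 118 + 731 = 849
title 3: 849 + 731 = 1580
title 4: 1580 + 731 = 2311
title 5: 2311 + 731 = 3042
title 6: 3042 + 731 = 3773
title 7: 3773 + 731 = 4504
title 8: 4504 + 731 = 5235
title 9: 5235 + 731 = 5966
title 10: 5966 + 731 = 6697
title 11: 6697 + 731 = 7428
title 12: 7428 + 731 = 8159
title 13: 8159 + 731 = 8890
title 14: 8890 + 731 = 9621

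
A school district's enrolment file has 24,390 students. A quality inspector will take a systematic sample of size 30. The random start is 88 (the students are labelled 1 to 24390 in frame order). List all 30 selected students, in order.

k = N/n = 24390/30 = 813
student 1: 88
student 2: 88 + 813 = 901
student 3: 901 + 813 = 1714
student 4: 1714 + 813 = 2527
student 5: 2527 + 813 = 3340
student 6: 3340 + 813 = 4153
student 7: 4153 + 813 = 4966
student 8: 4966 + 813 = 5779
student 9: 5779 + 813 = 6592
student 10: 6592 + 813 = 7405
student 11: 7405 + 813 = 8218
student 12: 8218 + 813 = 9031
student 13: 9031 + 813 = 9844
student 14: 9844 + 813 = 10657
student 15: 10657 + 813 = 11470
student 16: 11470 + 813 = 12283
student 17: 12283 + 813 = 13096
student 18: 13096 + 813 = 13909
student 19: 13909 + 813 = 14722
student 20: 14722 + 813 = 15535
student 21: 15535 + 813 = 16348
student 22: 16348 + 813 = 17161
student 23: 17161 + 813 = 17974
student 24: 17974 + 813 = 18787
student 25: 18787 + 813 = 19600
student 26: 19600 + 813 = 20413
student 27: 20413 + 813 = 21226
student 28: 21226 + 813 = 22039
student 29: 22039 + 813 = 22852
student 30: 22852 + 813 = 23665

88, 901, 1714, 2527, 3340, 4153, 4966, 5779, 6592, 7405, 8218, 9031, 9844, 10657, 11470, 12283, 13096, 13909, 14722, 15535, 16348, 17161, 17974, 18787, 19600, 20413, 21226, 22039, 22852, 23665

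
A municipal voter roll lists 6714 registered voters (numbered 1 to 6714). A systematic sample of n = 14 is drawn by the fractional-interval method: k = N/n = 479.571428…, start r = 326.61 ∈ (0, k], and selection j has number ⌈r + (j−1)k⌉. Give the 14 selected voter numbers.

j=1: r + 0k = 326.61 → ⌈·⌉ = 327
j=2: r + 1k = 806.181428… → ⌈·⌉ = 807
j=3: r + 2k = 1285.752857… → ⌈·⌉ = 1286
j=4: r + 3k = 1765.324285… → ⌈·⌉ = 1766
j=5: r + 4k = 2244.895714… → ⌈·⌉ = 2245
j=6: r + 5k = 2724.467142… → ⌈·⌉ = 2725
j=7: r + 6k = 3204.038571… → ⌈·⌉ = 3205
j=8: r + 7k = 3683.61 → ⌈·⌉ = 3684
j=9: r + 8k = 4163.181428… → ⌈·⌉ = 4164
j=10: r + 9k = 4642.752857… → ⌈·⌉ = 4643
j=11: r + 10k = 5122.324285… → ⌈·⌉ = 5123
j=12: r + 11k = 5601.895714… → ⌈·⌉ = 5602
j=13: r + 12k = 6081.467142… → ⌈·⌉ = 6082
j=14: r + 13k = 6561.038571… → ⌈·⌉ = 6562

327, 807, 1286, 1766, 2245, 2725, 3205, 3684, 4164, 4643, 5123, 5602, 6082, 6562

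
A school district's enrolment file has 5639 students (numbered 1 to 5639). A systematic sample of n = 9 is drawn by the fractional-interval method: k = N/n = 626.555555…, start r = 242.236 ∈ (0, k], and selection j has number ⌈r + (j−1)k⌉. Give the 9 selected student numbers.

j=1: r + 0k = 242.236 → ⌈·⌉ = 243
j=2: r + 1k = 868.791555… → ⌈·⌉ = 869
j=3: r + 2k = 1495.347111… → ⌈·⌉ = 1496
j=4: r + 3k = 2121.902666… → ⌈·⌉ = 2122
j=5: r + 4k = 2748.458222… → ⌈·⌉ = 2749
j=6: r + 5k = 3375.013777… → ⌈·⌉ = 3376
j=7: r + 6k = 4001.569333… → ⌈·⌉ = 4002
j=8: r + 7k = 4628.124888… → ⌈·⌉ = 4629
j=9: r + 8k = 5254.680444… → ⌈·⌉ = 5255

243, 869, 1496, 2122, 2749, 3376, 4002, 4629, 5255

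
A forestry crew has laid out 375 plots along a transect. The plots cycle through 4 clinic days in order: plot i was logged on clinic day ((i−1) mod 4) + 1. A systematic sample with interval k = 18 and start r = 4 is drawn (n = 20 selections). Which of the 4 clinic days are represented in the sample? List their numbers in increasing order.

Consecutive selections differ by k = 18, so their clinic day numbers differ by 18 mod 4 = 2.
gcd(18, 4) = 2, so the sample visits 4/2 = 2 distinct residues mod 4.
Start 4 is clinic day 4; the clinic days hit are 2, 4.

2, 4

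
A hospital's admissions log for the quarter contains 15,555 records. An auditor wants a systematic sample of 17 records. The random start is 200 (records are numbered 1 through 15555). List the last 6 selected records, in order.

k = N/n = 15555/17 = 915
12th selection = 200 + 11×915 = 10265
13th: 10265 + 915 = 11180
14th: 11180 + 915 = 12095
15th: 12095 + 915 = 13010
16th: 13010 + 915 = 13925
17th: 13925 + 915 = 14840

10265, 11180, 12095, 13010, 13925, 14840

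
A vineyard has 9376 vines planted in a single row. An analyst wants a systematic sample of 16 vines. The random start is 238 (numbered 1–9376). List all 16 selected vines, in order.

238, 824, 1410, 1996, 2582, 3168, 3754, 4340, 4926, 5512, 6098, 6684, 7270, 7856, 8442, 9028

k = N/n = 9376/16 = 586
vine 1: 238
vine 2: 238 + 586 = 824
vine 3: 824 + 586 = 1410
vine 4: 1410 + 586 = 1996
vine 5: 1996 + 586 = 2582
vine 6: 2582 + 586 = 3168
vine 7: 3168 + 586 = 3754
vine 8: 3754 + 586 = 4340
vine 9: 4340 + 586 = 4926
vine 10: 4926 + 586 = 5512
vine 11: 5512 + 586 = 6098
vine 12: 6098 + 586 = 6684
vine 13: 6684 + 586 = 7270
vine 14: 7270 + 586 = 7856
vine 15: 7856 + 586 = 8442
vine 16: 8442 + 586 = 9028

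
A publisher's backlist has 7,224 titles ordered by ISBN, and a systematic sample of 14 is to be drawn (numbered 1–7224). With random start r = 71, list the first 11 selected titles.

71, 587, 1103, 1619, 2135, 2651, 3167, 3683, 4199, 4715, 5231

k = N/n = 7224/14 = 516
title 1: 71
title 2: 71 + 516 = 587
title 3: 587 + 516 = 1103
title 4: 1103 + 516 = 1619
title 5: 1619 + 516 = 2135
title 6: 2135 + 516 = 2651
title 7: 2651 + 516 = 3167
title 8: 3167 + 516 = 3683
title 9: 3683 + 516 = 4199
title 10: 4199 + 516 = 4715
title 11: 4715 + 516 = 5231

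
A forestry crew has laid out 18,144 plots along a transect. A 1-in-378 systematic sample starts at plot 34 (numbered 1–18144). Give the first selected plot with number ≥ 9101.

k = 378
Steps past start: ⌈(9101 − 34)/378⌉ = ⌈9067/378⌉ = 24
Selected plot: 34 + 24×378 = 9106

9106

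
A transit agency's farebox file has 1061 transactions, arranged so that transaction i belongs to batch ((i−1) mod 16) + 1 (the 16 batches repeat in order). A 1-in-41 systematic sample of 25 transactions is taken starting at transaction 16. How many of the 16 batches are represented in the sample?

16

Consecutive selections differ by k = 41, so their batch numbers differ by 41 mod 16 = 9.
gcd(41, 16) = 1, so the sample visits 16/1 = 16 distinct residues mod 16.
Start 16 is batch 16; the batches hit are 1, 2, 3, 4, 5, 6, 7, 8, 9, 10, 11, 12, 13, 14, 15, 16.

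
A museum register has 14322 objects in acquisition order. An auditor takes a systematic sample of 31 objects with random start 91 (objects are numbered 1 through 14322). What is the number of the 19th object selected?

8407

k = 14322/31 = 462
19th selection = r + (19−1)·k = 91 + 18×462 = 91 + 8316 = 8407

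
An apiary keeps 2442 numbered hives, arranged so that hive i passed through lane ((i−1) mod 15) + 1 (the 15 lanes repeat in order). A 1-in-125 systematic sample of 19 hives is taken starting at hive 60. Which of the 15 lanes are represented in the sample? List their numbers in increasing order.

Consecutive selections differ by k = 125, so their lane numbers differ by 125 mod 15 = 5.
gcd(125, 15) = 5, so the sample visits 15/5 = 3 distinct residues mod 15.
Start 60 is lane 15; the lanes hit are 5, 10, 15.

5, 10, 15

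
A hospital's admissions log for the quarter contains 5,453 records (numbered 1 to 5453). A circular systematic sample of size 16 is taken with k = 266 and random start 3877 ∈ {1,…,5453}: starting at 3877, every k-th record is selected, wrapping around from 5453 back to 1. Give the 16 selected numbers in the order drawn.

Selection 1: 3877
Selection 2: 3877 + 266 = 4143
Selection 3: 4143 + 266 = 4409
Selection 4: 4409 + 266 = 4675
Selection 5: 4675 + 266 = 4941
Selection 6: 4941 + 266 = 5207
Selection 7: 5207 + 266 = 5473 → 5473 − 5453 = 20
Selection 8: 20 + 266 = 286
Selection 9: 286 + 266 = 552
Selection 10: 552 + 266 = 818
Selection 11: 818 + 266 = 1084
Selection 12: 1084 + 266 = 1350
Selection 13: 1350 + 266 = 1616
Selection 14: 1616 + 266 = 1882
Selection 15: 1882 + 266 = 2148
Selection 16: 2148 + 266 = 2414

3877, 4143, 4409, 4675, 4941, 5207, 20, 286, 552, 818, 1084, 1350, 1616, 1882, 2148, 2414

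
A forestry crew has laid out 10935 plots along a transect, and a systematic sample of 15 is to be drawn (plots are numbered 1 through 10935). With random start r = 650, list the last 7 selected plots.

6482, 7211, 7940, 8669, 9398, 10127, 10856

k = N/n = 10935/15 = 729
9th selection = 650 + 8×729 = 6482
10th: 6482 + 729 = 7211
11th: 7211 + 729 = 7940
12th: 7940 + 729 = 8669
13th: 8669 + 729 = 9398
14th: 9398 + 729 = 10127
15th: 10127 + 729 = 10856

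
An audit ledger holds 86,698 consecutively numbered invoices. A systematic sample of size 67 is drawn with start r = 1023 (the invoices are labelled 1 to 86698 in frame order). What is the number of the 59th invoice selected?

k = 86698/67 = 1294
59th selection = r + (59−1)·k = 1023 + 58×1294 = 1023 + 75052 = 76075

76075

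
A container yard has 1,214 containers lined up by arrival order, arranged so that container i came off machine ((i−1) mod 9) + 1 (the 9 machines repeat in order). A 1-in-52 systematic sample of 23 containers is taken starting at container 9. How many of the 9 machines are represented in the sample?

Consecutive selections differ by k = 52, so their machine numbers differ by 52 mod 9 = 7.
gcd(52, 9) = 1, so the sample visits 9/1 = 9 distinct residues mod 9.
Start 9 is machine 9; the machines hit are 1, 2, 3, 4, 5, 6, 7, 8, 9.

9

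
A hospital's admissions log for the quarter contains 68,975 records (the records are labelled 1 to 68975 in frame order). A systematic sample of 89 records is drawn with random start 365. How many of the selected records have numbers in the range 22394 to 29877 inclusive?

k = 68975/89 = 775
First selection ≥ 22394: 365 + ⌈(22394−365)/775⌉·775 = 365 + 29×775 = 22840
Last selection ≤ 29877: 365 + ⌊(29877−365)/775⌋·775 = 365 + 38×775 = 29815
Count = 38 − 29 + 1 = 10

10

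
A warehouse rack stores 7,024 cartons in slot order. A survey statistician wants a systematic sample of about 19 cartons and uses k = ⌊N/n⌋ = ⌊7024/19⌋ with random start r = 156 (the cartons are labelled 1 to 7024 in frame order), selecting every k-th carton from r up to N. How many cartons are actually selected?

k = ⌊7024/19⌋ = 369
Achieved size = ⌊(7024 − 156)/369⌋ + 1 = ⌊6868/369⌋ + 1 = 18 + 1 = 19
(last selection: 156 + 18×369 = 6798 ≤ 7024; next would be 7167 > 7024)

19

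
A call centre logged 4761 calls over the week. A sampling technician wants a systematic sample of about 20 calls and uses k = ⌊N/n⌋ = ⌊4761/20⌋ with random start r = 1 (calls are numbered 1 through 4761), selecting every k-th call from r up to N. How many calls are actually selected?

21

k = ⌊4761/20⌋ = 238
Achieved size = ⌊(4761 − 1)/238⌋ + 1 = ⌊4760/238⌋ + 1 = 20 + 1 = 21
(last selection: 1 + 20×238 = 4761 ≤ 4761; next would be 4999 > 4761)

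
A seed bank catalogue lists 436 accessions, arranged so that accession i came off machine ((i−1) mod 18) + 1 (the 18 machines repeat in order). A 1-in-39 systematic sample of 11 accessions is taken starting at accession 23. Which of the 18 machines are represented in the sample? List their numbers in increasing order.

2, 5, 8, 11, 14, 17

Consecutive selections differ by k = 39, so their machine numbers differ by 39 mod 18 = 3.
gcd(39, 18) = 3, so the sample visits 18/3 = 6 distinct residues mod 18.
Start 23 is machine 5; the machines hit are 2, 5, 8, 11, 14, 17.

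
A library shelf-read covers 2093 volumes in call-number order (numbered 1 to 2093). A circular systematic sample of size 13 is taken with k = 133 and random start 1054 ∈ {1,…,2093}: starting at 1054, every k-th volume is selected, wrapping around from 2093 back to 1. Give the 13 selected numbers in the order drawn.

Selection 1: 1054
Selection 2: 1054 + 133 = 1187
Selection 3: 1187 + 133 = 1320
Selection 4: 1320 + 133 = 1453
Selection 5: 1453 + 133 = 1586
Selection 6: 1586 + 133 = 1719
Selection 7: 1719 + 133 = 1852
Selection 8: 1852 + 133 = 1985
Selection 9: 1985 + 133 = 2118 → 2118 − 2093 = 25
Selection 10: 25 + 133 = 158
Selection 11: 158 + 133 = 291
Selection 12: 291 + 133 = 424
Selection 13: 424 + 133 = 557

1054, 1187, 1320, 1453, 1586, 1719, 1852, 1985, 25, 158, 291, 424, 557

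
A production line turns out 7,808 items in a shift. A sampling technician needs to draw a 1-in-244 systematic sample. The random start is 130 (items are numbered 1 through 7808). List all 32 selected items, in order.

130, 374, 618, 862, 1106, 1350, 1594, 1838, 2082, 2326, 2570, 2814, 3058, 3302, 3546, 3790, 4034, 4278, 4522, 4766, 5010, 5254, 5498, 5742, 5986, 6230, 6474, 6718, 6962, 7206, 7450, 7694

item 1: 130
item 2: 130 + 244 = 374
item 3: 374 + 244 = 618
item 4: 618 + 244 = 862
item 5: 862 + 244 = 1106
item 6: 1106 + 244 = 1350
item 7: 1350 + 244 = 1594
item 8: 1594 + 244 = 1838
item 9: 1838 + 244 = 2082
item 10: 2082 + 244 = 2326
item 11: 2326 + 244 = 2570
item 12: 2570 + 244 = 2814
item 13: 2814 + 244 = 3058
item 14: 3058 + 244 = 3302
item 15: 3302 + 244 = 3546
item 16: 3546 + 244 = 3790
item 17: 3790 + 244 = 4034
item 18: 4034 + 244 = 4278
item 19: 4278 + 244 = 4522
item 20: 4522 + 244 = 4766
item 21: 4766 + 244 = 5010
item 22: 5010 + 244 = 5254
item 23: 5254 + 244 = 5498
item 24: 5498 + 244 = 5742
item 25: 5742 + 244 = 5986
item 26: 5986 + 244 = 6230
item 27: 6230 + 244 = 6474
item 28: 6474 + 244 = 6718
item 29: 6718 + 244 = 6962
item 30: 6962 + 244 = 7206
item 31: 7206 + 244 = 7450
item 32: 7450 + 244 = 7694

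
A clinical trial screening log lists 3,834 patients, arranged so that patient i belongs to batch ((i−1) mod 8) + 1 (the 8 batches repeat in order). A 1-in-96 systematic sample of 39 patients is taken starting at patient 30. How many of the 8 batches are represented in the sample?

1

Consecutive selections differ by k = 96, so their batch numbers differ by 96 mod 8 = 0.
gcd(96, 8) = 8, so the sample visits 8/8 = 1 distinct residues mod 8.
Start 30 is batch 6; the batches hit are 6.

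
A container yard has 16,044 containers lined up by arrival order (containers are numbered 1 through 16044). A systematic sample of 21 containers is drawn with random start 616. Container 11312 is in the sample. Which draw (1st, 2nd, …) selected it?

15

k = 16044/21 = 764
position = (11312 − 616)/764 + 1 = 10696/764 + 1 = 14 + 1 = 15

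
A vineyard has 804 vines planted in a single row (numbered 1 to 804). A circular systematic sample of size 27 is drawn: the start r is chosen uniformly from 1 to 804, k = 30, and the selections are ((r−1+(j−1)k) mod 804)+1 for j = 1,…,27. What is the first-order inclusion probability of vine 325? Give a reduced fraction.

For each position j, as r ranges over 1…804 the j-th selection hits every vine exactly once, so vine 325 is selected for exactly 27 of the 804 starts.
Inclusion probability = 27/804 = 9/268.

9/268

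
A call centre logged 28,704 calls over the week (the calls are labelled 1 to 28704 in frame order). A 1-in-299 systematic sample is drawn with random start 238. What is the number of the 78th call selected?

k = 299
78th selection = r + (78−1)·k = 238 + 77×299 = 238 + 23023 = 23261

23261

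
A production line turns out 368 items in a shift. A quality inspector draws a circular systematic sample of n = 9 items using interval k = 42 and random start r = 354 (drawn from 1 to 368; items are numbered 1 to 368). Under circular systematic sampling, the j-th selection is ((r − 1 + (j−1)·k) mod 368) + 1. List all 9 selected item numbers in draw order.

Selection 1: 354
Selection 2: 354 + 42 = 396 → 396 − 368 = 28
Selection 3: 28 + 42 = 70
Selection 4: 70 + 42 = 112
Selection 5: 112 + 42 = 154
Selection 6: 154 + 42 = 196
Selection 7: 196 + 42 = 238
Selection 8: 238 + 42 = 280
Selection 9: 280 + 42 = 322

354, 28, 70, 112, 154, 196, 238, 280, 322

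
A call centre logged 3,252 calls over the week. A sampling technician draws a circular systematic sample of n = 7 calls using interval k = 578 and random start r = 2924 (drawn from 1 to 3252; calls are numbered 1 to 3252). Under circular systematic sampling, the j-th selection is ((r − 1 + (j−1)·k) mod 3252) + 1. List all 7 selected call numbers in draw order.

Selection 1: 2924
Selection 2: 2924 + 578 = 3502 → 3502 − 3252 = 250
Selection 3: 250 + 578 = 828
Selection 4: 828 + 578 = 1406
Selection 5: 1406 + 578 = 1984
Selection 6: 1984 + 578 = 2562
Selection 7: 2562 + 578 = 3140

2924, 250, 828, 1406, 1984, 2562, 3140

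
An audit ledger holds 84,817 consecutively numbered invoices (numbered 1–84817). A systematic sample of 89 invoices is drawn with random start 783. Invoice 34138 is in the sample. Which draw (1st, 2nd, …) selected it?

36

k = 84817/89 = 953
position = (34138 − 783)/953 + 1 = 33355/953 + 1 = 35 + 1 = 36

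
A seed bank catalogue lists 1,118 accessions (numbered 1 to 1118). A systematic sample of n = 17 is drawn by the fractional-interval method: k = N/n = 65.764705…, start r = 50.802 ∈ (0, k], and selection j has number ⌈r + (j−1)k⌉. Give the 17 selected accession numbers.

j=1: r + 0k = 50.802 → ⌈·⌉ = 51
j=2: r + 1k = 116.566705… → ⌈·⌉ = 117
j=3: r + 2k = 182.331411… → ⌈·⌉ = 183
j=4: r + 3k = 248.096117… → ⌈·⌉ = 249
j=5: r + 4k = 313.860823… → ⌈·⌉ = 314
j=6: r + 5k = 379.625529… → ⌈·⌉ = 380
j=7: r + 6k = 445.390235… → ⌈·⌉ = 446
j=8: r + 7k = 511.154941… → ⌈·⌉ = 512
j=9: r + 8k = 576.919647… → ⌈·⌉ = 577
j=10: r + 9k = 642.684352… → ⌈·⌉ = 643
j=11: r + 10k = 708.449058… → ⌈·⌉ = 709
j=12: r + 11k = 774.213764… → ⌈·⌉ = 775
j=13: r + 12k = 839.978470… → ⌈·⌉ = 840
j=14: r + 13k = 905.743176… → ⌈·⌉ = 906
j=15: r + 14k = 971.507882… → ⌈·⌉ = 972
j=16: r + 15k = 1037.272588… → ⌈·⌉ = 1038
j=17: r + 16k = 1103.037294… → ⌈·⌉ = 1104

51, 117, 183, 249, 314, 380, 446, 512, 577, 643, 709, 775, 840, 906, 972, 1038, 1104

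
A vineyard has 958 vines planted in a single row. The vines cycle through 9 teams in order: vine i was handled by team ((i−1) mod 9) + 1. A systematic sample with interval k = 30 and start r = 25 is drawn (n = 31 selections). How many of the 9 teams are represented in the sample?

Consecutive selections differ by k = 30, so their team numbers differ by 30 mod 9 = 3.
gcd(30, 9) = 3, so the sample visits 9/3 = 3 distinct residues mod 9.
Start 25 is team 7; the teams hit are 1, 4, 7.

3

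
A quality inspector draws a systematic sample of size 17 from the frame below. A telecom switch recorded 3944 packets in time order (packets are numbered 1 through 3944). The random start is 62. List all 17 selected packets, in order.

62, 294, 526, 758, 990, 1222, 1454, 1686, 1918, 2150, 2382, 2614, 2846, 3078, 3310, 3542, 3774

k = N/n = 3944/17 = 232
packet 1: 62
packet 2: 62 + 232 = 294
packet 3: 294 + 232 = 526
packet 4: 526 + 232 = 758
packet 5: 758 + 232 = 990
packet 6: 990 + 232 = 1222
packet 7: 1222 + 232 = 1454
packet 8: 1454 + 232 = 1686
packet 9: 1686 + 232 = 1918
packet 10: 1918 + 232 = 2150
packet 11: 2150 + 232 = 2382
packet 12: 2382 + 232 = 2614
packet 13: 2614 + 232 = 2846
packet 14: 2846 + 232 = 3078
packet 15: 3078 + 232 = 3310
packet 16: 3310 + 232 = 3542
packet 17: 3542 + 232 = 3774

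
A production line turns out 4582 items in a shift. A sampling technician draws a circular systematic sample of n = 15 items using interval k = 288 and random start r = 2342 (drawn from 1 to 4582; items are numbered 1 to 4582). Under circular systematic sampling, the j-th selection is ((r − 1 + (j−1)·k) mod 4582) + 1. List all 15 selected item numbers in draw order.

2342, 2630, 2918, 3206, 3494, 3782, 4070, 4358, 64, 352, 640, 928, 1216, 1504, 1792

Selection 1: 2342
Selection 2: 2342 + 288 = 2630
Selection 3: 2630 + 288 = 2918
Selection 4: 2918 + 288 = 3206
Selection 5: 3206 + 288 = 3494
Selection 6: 3494 + 288 = 3782
Selection 7: 3782 + 288 = 4070
Selection 8: 4070 + 288 = 4358
Selection 9: 4358 + 288 = 4646 → 4646 − 4582 = 64
Selection 10: 64 + 288 = 352
Selection 11: 352 + 288 = 640
Selection 12: 640 + 288 = 928
Selection 13: 928 + 288 = 1216
Selection 14: 1216 + 288 = 1504
Selection 15: 1504 + 288 = 1792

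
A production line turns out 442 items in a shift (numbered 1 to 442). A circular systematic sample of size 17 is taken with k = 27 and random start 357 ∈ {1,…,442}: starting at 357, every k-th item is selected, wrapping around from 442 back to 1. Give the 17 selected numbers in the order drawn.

357, 384, 411, 438, 23, 50, 77, 104, 131, 158, 185, 212, 239, 266, 293, 320, 347

Selection 1: 357
Selection 2: 357 + 27 = 384
Selection 3: 384 + 27 = 411
Selection 4: 411 + 27 = 438
Selection 5: 438 + 27 = 465 → 465 − 442 = 23
Selection 6: 23 + 27 = 50
Selection 7: 50 + 27 = 77
Selection 8: 77 + 27 = 104
Selection 9: 104 + 27 = 131
Selection 10: 131 + 27 = 158
Selection 11: 158 + 27 = 185
Selection 12: 185 + 27 = 212
Selection 13: 212 + 27 = 239
Selection 14: 239 + 27 = 266
Selection 15: 266 + 27 = 293
Selection 16: 293 + 27 = 320
Selection 17: 320 + 27 = 347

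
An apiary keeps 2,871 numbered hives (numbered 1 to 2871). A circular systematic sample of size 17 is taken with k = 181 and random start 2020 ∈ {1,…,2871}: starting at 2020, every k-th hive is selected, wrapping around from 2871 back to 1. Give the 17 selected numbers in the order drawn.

Selection 1: 2020
Selection 2: 2020 + 181 = 2201
Selection 3: 2201 + 181 = 2382
Selection 4: 2382 + 181 = 2563
Selection 5: 2563 + 181 = 2744
Selection 6: 2744 + 181 = 2925 → 2925 − 2871 = 54
Selection 7: 54 + 181 = 235
Selection 8: 235 + 181 = 416
Selection 9: 416 + 181 = 597
Selection 10: 597 + 181 = 778
Selection 11: 778 + 181 = 959
Selection 12: 959 + 181 = 1140
Selection 13: 1140 + 181 = 1321
Selection 14: 1321 + 181 = 1502
Selection 15: 1502 + 181 = 1683
Selection 16: 1683 + 181 = 1864
Selection 17: 1864 + 181 = 2045

2020, 2201, 2382, 2563, 2744, 54, 235, 416, 597, 778, 959, 1140, 1321, 1502, 1683, 1864, 2045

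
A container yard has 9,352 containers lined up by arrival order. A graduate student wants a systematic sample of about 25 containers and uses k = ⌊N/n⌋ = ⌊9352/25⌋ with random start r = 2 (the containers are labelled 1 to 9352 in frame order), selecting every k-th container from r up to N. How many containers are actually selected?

26

k = ⌊9352/25⌋ = 374
Achieved size = ⌊(9352 − 2)/374⌋ + 1 = ⌊9350/374⌋ + 1 = 25 + 1 = 26
(last selection: 2 + 25×374 = 9352 ≤ 9352; next would be 9726 > 9352)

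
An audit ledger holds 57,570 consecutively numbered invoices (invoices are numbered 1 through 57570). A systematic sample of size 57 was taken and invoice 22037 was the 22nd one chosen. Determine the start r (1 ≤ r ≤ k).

827

k = 57570/57 = 1010
r = 22037 − (22−1)×1010 = 22037 − 21210 = 827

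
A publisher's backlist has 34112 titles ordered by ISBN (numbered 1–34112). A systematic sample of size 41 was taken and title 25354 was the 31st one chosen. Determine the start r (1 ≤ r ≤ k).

394

k = 34112/41 = 832
r = 25354 − (31−1)×832 = 25354 − 24960 = 394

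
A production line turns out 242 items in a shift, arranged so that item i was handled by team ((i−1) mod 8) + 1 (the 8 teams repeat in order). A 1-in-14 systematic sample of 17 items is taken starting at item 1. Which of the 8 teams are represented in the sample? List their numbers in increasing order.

Consecutive selections differ by k = 14, so their team numbers differ by 14 mod 8 = 6.
gcd(14, 8) = 2, so the sample visits 8/2 = 4 distinct residues mod 8.
Start 1 is team 1; the teams hit are 1, 3, 5, 7.

1, 3, 5, 7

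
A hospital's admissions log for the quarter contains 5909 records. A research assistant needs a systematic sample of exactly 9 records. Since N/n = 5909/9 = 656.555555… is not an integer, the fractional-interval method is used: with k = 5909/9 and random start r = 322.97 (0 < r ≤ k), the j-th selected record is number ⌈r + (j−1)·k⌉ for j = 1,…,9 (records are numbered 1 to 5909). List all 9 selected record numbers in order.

323, 980, 1637, 2293, 2950, 3606, 4263, 4919, 5576

j=1: r + 0k = 322.97 → ⌈·⌉ = 323
j=2: r + 1k = 979.525555… → ⌈·⌉ = 980
j=3: r + 2k = 1636.081111… → ⌈·⌉ = 1637
j=4: r + 3k = 2292.636666… → ⌈·⌉ = 2293
j=5: r + 4k = 2949.192222… → ⌈·⌉ = 2950
j=6: r + 5k = 3605.747777… → ⌈·⌉ = 3606
j=7: r + 6k = 4262.303333… → ⌈·⌉ = 4263
j=8: r + 7k = 4918.858888… → ⌈·⌉ = 4919
j=9: r + 8k = 5575.414444… → ⌈·⌉ = 5576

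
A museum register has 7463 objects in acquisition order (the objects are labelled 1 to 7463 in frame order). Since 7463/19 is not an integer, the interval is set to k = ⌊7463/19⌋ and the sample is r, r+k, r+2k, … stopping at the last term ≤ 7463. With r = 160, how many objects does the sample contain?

19

k = ⌊7463/19⌋ = 392
Achieved size = ⌊(7463 − 160)/392⌋ + 1 = ⌊7303/392⌋ + 1 = 18 + 1 = 19
(last selection: 160 + 18×392 = 7216 ≤ 7463; next would be 7608 > 7463)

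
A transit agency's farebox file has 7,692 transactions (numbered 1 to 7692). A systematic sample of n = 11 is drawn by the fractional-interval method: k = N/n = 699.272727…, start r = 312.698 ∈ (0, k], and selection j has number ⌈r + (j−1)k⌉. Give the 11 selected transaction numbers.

313, 1012, 1712, 2411, 3110, 3810, 4509, 5208, 5907, 6607, 7306

j=1: r + 0k = 312.698 → ⌈·⌉ = 313
j=2: r + 1k = 1011.970727… → ⌈·⌉ = 1012
j=3: r + 2k = 1711.243454… → ⌈·⌉ = 1712
j=4: r + 3k = 2410.516181… → ⌈·⌉ = 2411
j=5: r + 4k = 3109.788909… → ⌈·⌉ = 3110
j=6: r + 5k = 3809.061636… → ⌈·⌉ = 3810
j=7: r + 6k = 4508.334363… → ⌈·⌉ = 4509
j=8: r + 7k = 5207.607090… → ⌈·⌉ = 5208
j=9: r + 8k = 5906.879818… → ⌈·⌉ = 5907
j=10: r + 9k = 6606.152545… → ⌈·⌉ = 6607
j=11: r + 10k = 7305.425272… → ⌈·⌉ = 7306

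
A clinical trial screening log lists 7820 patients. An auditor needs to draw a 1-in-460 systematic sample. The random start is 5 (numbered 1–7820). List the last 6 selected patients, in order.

12th selection = 5 + 11×460 = 5065
13th: 5065 + 460 = 5525
14th: 5525 + 460 = 5985
15th: 5985 + 460 = 6445
16th: 6445 + 460 = 6905
17th: 6905 + 460 = 7365

5065, 5525, 5985, 6445, 6905, 7365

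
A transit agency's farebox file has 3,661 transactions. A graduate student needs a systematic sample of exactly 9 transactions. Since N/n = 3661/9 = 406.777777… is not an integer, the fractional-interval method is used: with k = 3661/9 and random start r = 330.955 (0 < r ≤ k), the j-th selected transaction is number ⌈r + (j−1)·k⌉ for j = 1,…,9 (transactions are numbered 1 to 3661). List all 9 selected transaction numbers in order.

j=1: r + 0k = 330.955 → ⌈·⌉ = 331
j=2: r + 1k = 737.732777… → ⌈·⌉ = 738
j=3: r + 2k = 1144.510555… → ⌈·⌉ = 1145
j=4: r + 3k = 1551.288333… → ⌈·⌉ = 1552
j=5: r + 4k = 1958.066111… → ⌈·⌉ = 1959
j=6: r + 5k = 2364.843888… → ⌈·⌉ = 2365
j=7: r + 6k = 2771.621666… → ⌈·⌉ = 2772
j=8: r + 7k = 3178.399444… → ⌈·⌉ = 3179
j=9: r + 8k = 3585.177222… → ⌈·⌉ = 3586

331, 738, 1145, 1552, 1959, 2365, 2772, 3179, 3586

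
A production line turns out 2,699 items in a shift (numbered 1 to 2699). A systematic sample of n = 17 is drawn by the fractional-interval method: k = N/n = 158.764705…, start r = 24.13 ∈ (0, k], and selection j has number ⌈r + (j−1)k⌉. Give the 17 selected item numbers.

25, 183, 342, 501, 660, 818, 977, 1136, 1295, 1454, 1612, 1771, 1930, 2089, 2247, 2406, 2565

j=1: r + 0k = 24.13 → ⌈·⌉ = 25
j=2: r + 1k = 182.894705… → ⌈·⌉ = 183
j=3: r + 2k = 341.659411… → ⌈·⌉ = 342
j=4: r + 3k = 500.424117… → ⌈·⌉ = 501
j=5: r + 4k = 659.188823… → ⌈·⌉ = 660
j=6: r + 5k = 817.953529… → ⌈·⌉ = 818
j=7: r + 6k = 976.718235… → ⌈·⌉ = 977
j=8: r + 7k = 1135.482941… → ⌈·⌉ = 1136
j=9: r + 8k = 1294.247647… → ⌈·⌉ = 1295
j=10: r + 9k = 1453.012352… → ⌈·⌉ = 1454
j=11: r + 10k = 1611.777058… → ⌈·⌉ = 1612
j=12: r + 11k = 1770.541764… → ⌈·⌉ = 1771
j=13: r + 12k = 1929.306470… → ⌈·⌉ = 1930
j=14: r + 13k = 2088.071176… → ⌈·⌉ = 2089
j=15: r + 14k = 2246.835882… → ⌈·⌉ = 2247
j=16: r + 15k = 2405.600588… → ⌈·⌉ = 2406
j=17: r + 16k = 2564.365294… → ⌈·⌉ = 2565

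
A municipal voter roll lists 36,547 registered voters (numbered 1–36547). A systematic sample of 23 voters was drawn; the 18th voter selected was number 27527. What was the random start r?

514

k = 36547/23 = 1589
r = 27527 − (18−1)×1589 = 27527 − 27013 = 514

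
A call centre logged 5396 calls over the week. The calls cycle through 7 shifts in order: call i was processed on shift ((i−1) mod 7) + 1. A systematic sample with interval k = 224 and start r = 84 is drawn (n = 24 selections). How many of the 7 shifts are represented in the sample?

1

Consecutive selections differ by k = 224, so their shift numbers differ by 224 mod 7 = 0.
gcd(224, 7) = 7, so the sample visits 7/7 = 1 distinct residues mod 7.
Start 84 is shift 7; the shifts hit are 7.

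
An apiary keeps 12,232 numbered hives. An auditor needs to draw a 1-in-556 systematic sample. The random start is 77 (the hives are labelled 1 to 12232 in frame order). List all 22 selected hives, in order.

hive 1: 77
hive 2: 77 + 556 = 633
hive 3: 633 + 556 = 1189
hive 4: 1189 + 556 = 1745
hive 5: 1745 + 556 = 2301
hive 6: 2301 + 556 = 2857
hive 7: 2857 + 556 = 3413
hive 8: 3413 + 556 = 3969
hive 9: 3969 + 556 = 4525
hive 10: 4525 + 556 = 5081
hive 11: 5081 + 556 = 5637
hive 12: 5637 + 556 = 6193
hive 13: 6193 + 556 = 6749
hive 14: 6749 + 556 = 7305
hive 15: 7305 + 556 = 7861
hive 16: 7861 + 556 = 8417
hive 17: 8417 + 556 = 8973
hive 18: 8973 + 556 = 9529
hive 19: 9529 + 556 = 10085
hive 20: 10085 + 556 = 10641
hive 21: 10641 + 556 = 11197
hive 22: 11197 + 556 = 11753

77, 633, 1189, 1745, 2301, 2857, 3413, 3969, 4525, 5081, 5637, 6193, 6749, 7305, 7861, 8417, 8973, 9529, 10085, 10641, 11197, 11753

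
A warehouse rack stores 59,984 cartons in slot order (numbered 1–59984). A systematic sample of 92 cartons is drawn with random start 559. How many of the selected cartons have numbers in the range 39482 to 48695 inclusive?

14

k = 59984/92 = 652
First selection ≥ 39482: 559 + ⌈(39482−559)/652⌉·652 = 559 + 60×652 = 39679
Last selection ≤ 48695: 559 + ⌊(48695−559)/652⌋·652 = 559 + 73×652 = 48155
Count = 73 − 60 + 1 = 14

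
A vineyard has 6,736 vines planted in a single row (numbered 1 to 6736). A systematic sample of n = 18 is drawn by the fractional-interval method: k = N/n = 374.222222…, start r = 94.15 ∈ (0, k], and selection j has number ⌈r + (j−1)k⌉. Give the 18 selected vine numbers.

95, 469, 843, 1217, 1592, 1966, 2340, 2714, 3088, 3463, 3837, 4211, 4585, 4960, 5334, 5708, 6082, 6456

j=1: r + 0k = 94.15 → ⌈·⌉ = 95
j=2: r + 1k = 468.372222… → ⌈·⌉ = 469
j=3: r + 2k = 842.594444… → ⌈·⌉ = 843
j=4: r + 3k = 1216.816666… → ⌈·⌉ = 1217
j=5: r + 4k = 1591.038888… → ⌈·⌉ = 1592
j=6: r + 5k = 1965.261111… → ⌈·⌉ = 1966
j=7: r + 6k = 2339.483333… → ⌈·⌉ = 2340
j=8: r + 7k = 2713.705555… → ⌈·⌉ = 2714
j=9: r + 8k = 3087.927777… → ⌈·⌉ = 3088
j=10: r + 9k = 3462.15 → ⌈·⌉ = 3463
j=11: r + 10k = 3836.372222… → ⌈·⌉ = 3837
j=12: r + 11k = 4210.594444… → ⌈·⌉ = 4211
j=13: r + 12k = 4584.816666… → ⌈·⌉ = 4585
j=14: r + 13k = 4959.038888… → ⌈·⌉ = 4960
j=15: r + 14k = 5333.261111… → ⌈·⌉ = 5334
j=16: r + 15k = 5707.483333… → ⌈·⌉ = 5708
j=17: r + 16k = 6081.705555… → ⌈·⌉ = 6082
j=18: r + 17k = 6455.927777… → ⌈·⌉ = 6456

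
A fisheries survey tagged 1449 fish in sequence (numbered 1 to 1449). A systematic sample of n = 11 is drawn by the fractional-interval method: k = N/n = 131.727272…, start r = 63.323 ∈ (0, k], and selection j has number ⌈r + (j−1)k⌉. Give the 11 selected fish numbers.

j=1: r + 0k = 63.323 → ⌈·⌉ = 64
j=2: r + 1k = 195.050272… → ⌈·⌉ = 196
j=3: r + 2k = 326.777545… → ⌈·⌉ = 327
j=4: r + 3k = 458.504818… → ⌈·⌉ = 459
j=5: r + 4k = 590.232090… → ⌈·⌉ = 591
j=6: r + 5k = 721.959363… → ⌈·⌉ = 722
j=7: r + 6k = 853.686636… → ⌈·⌉ = 854
j=8: r + 7k = 985.413909… → ⌈·⌉ = 986
j=9: r + 8k = 1117.141181… → ⌈·⌉ = 1118
j=10: r + 9k = 1248.868454… → ⌈·⌉ = 1249
j=11: r + 10k = 1380.595727… → ⌈·⌉ = 1381

64, 196, 327, 459, 591, 722, 854, 986, 1118, 1249, 1381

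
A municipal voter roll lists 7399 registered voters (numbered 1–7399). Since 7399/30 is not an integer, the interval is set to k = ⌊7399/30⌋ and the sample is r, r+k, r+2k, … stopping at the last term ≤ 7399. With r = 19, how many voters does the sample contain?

k = ⌊7399/30⌋ = 246
Achieved size = ⌊(7399 − 19)/246⌋ + 1 = ⌊7380/246⌋ + 1 = 30 + 1 = 31
(last selection: 19 + 30×246 = 7399 ≤ 7399; next would be 7645 > 7399)

31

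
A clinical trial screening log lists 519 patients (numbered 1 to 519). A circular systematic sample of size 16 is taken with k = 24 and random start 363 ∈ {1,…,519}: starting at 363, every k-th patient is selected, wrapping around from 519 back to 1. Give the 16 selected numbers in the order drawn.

Selection 1: 363
Selection 2: 363 + 24 = 387
Selection 3: 387 + 24 = 411
Selection 4: 411 + 24 = 435
Selection 5: 435 + 24 = 459
Selection 6: 459 + 24 = 483
Selection 7: 483 + 24 = 507
Selection 8: 507 + 24 = 531 → 531 − 519 = 12
Selection 9: 12 + 24 = 36
Selection 10: 36 + 24 = 60
Selection 11: 60 + 24 = 84
Selection 12: 84 + 24 = 108
Selection 13: 108 + 24 = 132
Selection 14: 132 + 24 = 156
Selection 15: 156 + 24 = 180
Selection 16: 180 + 24 = 204

363, 387, 411, 435, 459, 483, 507, 12, 36, 60, 84, 108, 132, 156, 180, 204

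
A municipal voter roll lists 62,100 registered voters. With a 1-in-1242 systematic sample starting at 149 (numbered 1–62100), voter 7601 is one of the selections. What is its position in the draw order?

7

k = 1242
position = (7601 − 149)/1242 + 1 = 7452/1242 + 1 = 6 + 1 = 7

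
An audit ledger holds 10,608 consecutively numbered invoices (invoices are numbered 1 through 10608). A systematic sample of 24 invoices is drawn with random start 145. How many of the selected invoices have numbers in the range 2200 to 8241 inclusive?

k = 10608/24 = 442
First selection ≥ 2200: 145 + ⌈(2200−145)/442⌉·442 = 145 + 5×442 = 2355
Last selection ≤ 8241: 145 + ⌊(8241−145)/442⌋·442 = 145 + 18×442 = 8101
Count = 18 − 5 + 1 = 14

14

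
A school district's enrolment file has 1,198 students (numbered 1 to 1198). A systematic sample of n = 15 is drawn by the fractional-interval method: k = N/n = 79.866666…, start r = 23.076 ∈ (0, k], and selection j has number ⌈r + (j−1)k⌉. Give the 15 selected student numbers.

j=1: r + 0k = 23.076 → ⌈·⌉ = 24
j=2: r + 1k = 102.942666… → ⌈·⌉ = 103
j=3: r + 2k = 182.809333… → ⌈·⌉ = 183
j=4: r + 3k = 262.676 → ⌈·⌉ = 263
j=5: r + 4k = 342.542666… → ⌈·⌉ = 343
j=6: r + 5k = 422.409333… → ⌈·⌉ = 423
j=7: r + 6k = 502.276 → ⌈·⌉ = 503
j=8: r + 7k = 582.142666… → ⌈·⌉ = 583
j=9: r + 8k = 662.009333… → ⌈·⌉ = 663
j=10: r + 9k = 741.876 → ⌈·⌉ = 742
j=11: r + 10k = 821.742666… → ⌈·⌉ = 822
j=12: r + 11k = 901.609333… → ⌈·⌉ = 902
j=13: r + 12k = 981.476 → ⌈·⌉ = 982
j=14: r + 13k = 1061.342666… → ⌈·⌉ = 1062
j=15: r + 14k = 1141.209333… → ⌈·⌉ = 1142

24, 103, 183, 263, 343, 423, 503, 583, 663, 742, 822, 902, 982, 1062, 1142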